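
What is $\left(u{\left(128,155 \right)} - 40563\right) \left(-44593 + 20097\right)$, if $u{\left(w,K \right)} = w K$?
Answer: $507630608$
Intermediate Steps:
$u{\left(w,K \right)} = K w$
$\left(u{\left(128,155 \right)} - 40563\right) \left(-44593 + 20097\right) = \left(155 \cdot 128 - 40563\right) \left(-44593 + 20097\right) = \left(19840 - 40563\right) \left(-24496\right) = \left(-20723\right) \left(-24496\right) = 507630608$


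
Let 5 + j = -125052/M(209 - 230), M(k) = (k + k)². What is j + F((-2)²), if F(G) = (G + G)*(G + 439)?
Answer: 509812/147 ≈ 3468.1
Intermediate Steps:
M(k) = 4*k² (M(k) = (2*k)² = 4*k²)
F(G) = 2*G*(439 + G) (F(G) = (2*G)*(439 + G) = 2*G*(439 + G))
j = -11156/147 (j = -5 - 125052*1/(4*(209 - 230)²) = -5 - 125052/(4*(-21)²) = -5 - 125052/(4*441) = -5 - 125052/1764 = -5 - 125052*1/1764 = -5 - 10421/147 = -11156/147 ≈ -75.891)
j + F((-2)²) = -11156/147 + 2*(-2)²*(439 + (-2)²) = -11156/147 + 2*4*(439 + 4) = -11156/147 + 2*4*443 = -11156/147 + 3544 = 509812/147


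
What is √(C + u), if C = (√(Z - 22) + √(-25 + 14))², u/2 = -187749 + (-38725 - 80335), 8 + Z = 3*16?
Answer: √(-613611 + 6*I*√22) ≈ 0.018 + 783.33*I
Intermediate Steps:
Z = 40 (Z = -8 + 3*16 = -8 + 48 = 40)
u = -613618 (u = 2*(-187749 + (-38725 - 80335)) = 2*(-187749 - 119060) = 2*(-306809) = -613618)
C = (3*√2 + I*√11)² (C = (√(40 - 22) + √(-25 + 14))² = (√18 + √(-11))² = (3*√2 + I*√11)² ≈ 7.0 + 28.142*I)
√(C + u) = √((7 + 6*I*√22) - 613618) = √(-613611 + 6*I*√22)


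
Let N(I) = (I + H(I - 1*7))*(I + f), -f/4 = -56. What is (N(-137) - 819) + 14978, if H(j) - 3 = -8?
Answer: 1805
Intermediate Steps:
f = 224 (f = -4*(-56) = 224)
H(j) = -5 (H(j) = 3 - 8 = -5)
N(I) = (-5 + I)*(224 + I) (N(I) = (I - 5)*(I + 224) = (-5 + I)*(224 + I))
(N(-137) - 819) + 14978 = ((-1120 + (-137)² + 219*(-137)) - 819) + 14978 = ((-1120 + 18769 - 30003) - 819) + 14978 = (-12354 - 819) + 14978 = -13173 + 14978 = 1805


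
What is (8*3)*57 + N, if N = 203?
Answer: 1571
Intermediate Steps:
(8*3)*57 + N = (8*3)*57 + 203 = 24*57 + 203 = 1368 + 203 = 1571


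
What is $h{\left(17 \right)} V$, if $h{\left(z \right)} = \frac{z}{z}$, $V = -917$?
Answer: $-917$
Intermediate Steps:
$h{\left(z \right)} = 1$
$h{\left(17 \right)} V = 1 \left(-917\right) = -917$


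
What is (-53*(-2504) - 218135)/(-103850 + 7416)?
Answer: 6571/7418 ≈ 0.88582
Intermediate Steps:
(-53*(-2504) - 218135)/(-103850 + 7416) = (132712 - 218135)/(-96434) = -85423*(-1/96434) = 6571/7418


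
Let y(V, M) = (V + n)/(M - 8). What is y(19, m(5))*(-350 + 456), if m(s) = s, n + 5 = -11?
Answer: -106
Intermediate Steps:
n = -16 (n = -5 - 11 = -16)
y(V, M) = (-16 + V)/(-8 + M) (y(V, M) = (V - 16)/(M - 8) = (-16 + V)/(-8 + M))
y(19, m(5))*(-350 + 456) = ((-16 + 19)/(-8 + 5))*(-350 + 456) = (3/(-3))*106 = -⅓*3*106 = -1*106 = -106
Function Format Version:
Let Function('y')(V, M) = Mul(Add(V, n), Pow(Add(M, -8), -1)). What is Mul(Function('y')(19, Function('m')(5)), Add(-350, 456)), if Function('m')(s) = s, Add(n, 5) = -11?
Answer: -106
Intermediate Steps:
n = -16 (n = Add(-5, -11) = -16)
Function('y')(V, M) = Mul(Pow(Add(-8, M), -1), Add(-16, V)) (Function('y')(V, M) = Mul(Add(V, -16), Pow(Add(M, -8), -1)) = Mul(Add(-16, V), Pow(Add(-8, M), -1)) = Mul(Pow(Add(-8, M), -1), Add(-16, V)))
Mul(Function('y')(19, Function('m')(5)), Add(-350, 456)) = Mul(Mul(Pow(Add(-8, 5), -1), Add(-16, 19)), Add(-350, 456)) = Mul(Mul(Pow(-3, -1), 3), 106) = Mul(Mul(Rational(-1, 3), 3), 106) = Mul(-1, 106) = -106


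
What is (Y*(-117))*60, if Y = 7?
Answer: -49140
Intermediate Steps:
(Y*(-117))*60 = (7*(-117))*60 = -819*60 = -49140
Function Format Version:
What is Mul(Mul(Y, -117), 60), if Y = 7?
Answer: -49140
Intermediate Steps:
Mul(Mul(Y, -117), 60) = Mul(Mul(7, -117), 60) = Mul(-819, 60) = -49140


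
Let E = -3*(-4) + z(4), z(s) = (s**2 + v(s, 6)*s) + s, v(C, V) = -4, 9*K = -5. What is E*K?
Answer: -80/9 ≈ -8.8889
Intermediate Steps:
K = -5/9 (K = (1/9)*(-5) = -5/9 ≈ -0.55556)
z(s) = s**2 - 3*s (z(s) = (s**2 - 4*s) + s = s**2 - 3*s)
E = 16 (E = -3*(-4) + 4*(-3 + 4) = 12 + 4*1 = 12 + 4 = 16)
E*K = 16*(-5/9) = -80/9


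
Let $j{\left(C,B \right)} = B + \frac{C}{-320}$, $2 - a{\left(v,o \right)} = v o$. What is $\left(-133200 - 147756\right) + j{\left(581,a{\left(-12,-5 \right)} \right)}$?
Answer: $- \frac{89925061}{320} \approx -2.8102 \cdot 10^{5}$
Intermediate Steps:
$a{\left(v,o \right)} = 2 - o v$ ($a{\left(v,o \right)} = 2 - v o = 2 - o v$)
$j{\left(C,B \right)} = B - \frac{C}{320}$ ($j{\left(C,B \right)} = B + C \left(- \frac{1}{320}\right) = B - \frac{C}{320}$)
$\left(-133200 - 147756\right) + j{\left(581,a{\left(-12,-5 \right)} \right)} = \left(-133200 - 147756\right) + \left(\left(2 - \left(-5\right) \left(-12\right)\right) - \frac{581}{320}\right) = -280956 + \left(\left(2 - 60\right) - \frac{581}{320}\right) = -280956 - \frac{19141}{320} = - \frac{89925061}{320}$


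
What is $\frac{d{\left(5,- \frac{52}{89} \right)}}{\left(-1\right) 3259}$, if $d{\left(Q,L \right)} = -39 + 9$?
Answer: $\frac{30}{3259} \approx 0.0092053$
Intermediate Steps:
$d{\left(Q,L \right)} = -30$
$\frac{d{\left(5,- \frac{52}{89} \right)}}{\left(-1\right) 3259} = - \frac{30}{\left(-1\right) 3259} = - \frac{30}{-3259} = \left(-30\right) \left(- \frac{1}{3259}\right) = \frac{30}{3259}$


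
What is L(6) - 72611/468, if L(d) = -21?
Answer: -82439/468 ≈ -176.15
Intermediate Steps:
L(6) - 72611/468 = -21 - 72611/468 = -82439/468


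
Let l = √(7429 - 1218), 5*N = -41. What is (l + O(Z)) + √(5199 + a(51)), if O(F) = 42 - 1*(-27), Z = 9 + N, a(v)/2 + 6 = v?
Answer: 69 + √5289 + √6211 ≈ 220.54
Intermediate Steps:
N = -41/5 (N = (⅕)*(-41) = -41/5 ≈ -8.2000)
a(v) = -12 + 2*v
Z = ⅘ (Z = 9 - 41/5 = ⅘ ≈ 0.80000)
l = √6211 ≈ 78.810
O(F) = 69 (O(F) = 42 + 27 = 69)
(l + O(Z)) + √(5199 + a(51)) = (√6211 + 69) + √(5199 + (-12 + 2*51)) = (69 + √6211) + √(5199 + (-12 + 102)) = (69 + √6211) + √(5199 + 90) = (69 + √6211) + √5289 = 69 + √5289 + √6211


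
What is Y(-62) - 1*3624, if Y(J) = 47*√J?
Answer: -3624 + 47*I*√62 ≈ -3624.0 + 370.08*I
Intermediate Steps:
Y(-62) - 1*3624 = 47*√(-62) - 1*3624 = 47*(I*√62) - 3624 = 47*I*√62 - 3624 = -3624 + 47*I*√62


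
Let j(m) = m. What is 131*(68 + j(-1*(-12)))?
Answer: 10480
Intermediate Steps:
131*(68 + j(-1*(-12))) = 131*(68 - 1*(-12)) = 131*(68 + 12) = 131*80 = 10480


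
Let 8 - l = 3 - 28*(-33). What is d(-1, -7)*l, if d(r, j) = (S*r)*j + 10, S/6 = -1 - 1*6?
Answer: 260996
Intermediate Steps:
S = -42 (S = 6*(-1 - 1*6) = 6*(-1 - 6) = 6*(-7) = -42)
d(r, j) = 10 - 42*j*r (d(r, j) = (-42*r)*j + 10 = -42*j*r + 10 = 10 - 42*j*r)
l = -919 (l = 8 - (3 - 28*(-33)) = 8 - (3 + 924) = 8 - 1*927 = 8 - 927 = -919)
d(-1, -7)*l = (10 - 42*(-7)*(-1))*(-919) = (10 - 294)*(-919) = -284*(-919) = 260996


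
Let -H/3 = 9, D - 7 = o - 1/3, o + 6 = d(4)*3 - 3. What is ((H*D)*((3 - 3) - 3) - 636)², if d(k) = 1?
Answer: 338724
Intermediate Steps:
o = -6 (o = -6 + (1*3 - 3) = -6 + (3 - 3) = -6 + 0 = -6)
D = ⅔ (D = 7 + (-6 - 1/3) = 7 + (-6 - 1*⅓) = 7 + (-6 - ⅓) = 7 - 19/3 = ⅔ ≈ 0.66667)
H = -27 (H = -3*9 = -27)
((H*D)*((3 - 3) - 3) - 636)² = ((-27*⅔)*((3 - 3) - 3) - 636)² = (-18*(0 - 3) - 636)² = (-18*(-3) - 636)² = (54 - 636)² = (-582)² = 338724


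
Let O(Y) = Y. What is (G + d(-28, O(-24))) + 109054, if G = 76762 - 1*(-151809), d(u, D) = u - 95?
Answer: 337502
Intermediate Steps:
d(u, D) = -95 + u
G = 228571 (G = 76762 + 151809 = 228571)
(G + d(-28, O(-24))) + 109054 = (228571 + (-95 - 28)) + 109054 = (228571 - 123) + 109054 = 228448 + 109054 = 337502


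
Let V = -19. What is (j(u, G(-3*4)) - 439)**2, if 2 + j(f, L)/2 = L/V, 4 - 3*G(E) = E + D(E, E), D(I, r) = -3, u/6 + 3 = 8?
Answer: 1771561/9 ≈ 1.9684e+5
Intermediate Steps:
u = 30 (u = -18 + 6*8 = -18 + 48 = 30)
G(E) = 7/3 - E/3 (G(E) = 4/3 - (E - 3)/3 = 4/3 - (-3 + E)/3 = 4/3 + (1 - E/3) = 7/3 - E/3)
j(f, L) = -4 - 2*L/19 (j(f, L) = -4 + 2*(L/(-19)) = -4 + 2*(L*(-1/19)) = -4 + 2*(-L/19) = -4 - 2*L/19)
(j(u, G(-3*4)) - 439)**2 = ((-4 - 2*(7/3 - (-1)*4)/19) - 439)**2 = ((-4 - 2*(7/3 - 1/3*(-12))/19) - 439)**2 = ((-4 - 2*(7/3 + 4)/19) - 439)**2 = ((-4 - 2/19*19/3) - 439)**2 = ((-4 - 2/3) - 439)**2 = (-14/3 - 439)**2 = (-1331/3)**2 = 1771561/9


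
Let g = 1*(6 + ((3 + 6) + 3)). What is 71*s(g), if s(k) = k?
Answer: 1278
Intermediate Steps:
g = 18 (g = 1*(6 + (9 + 3)) = 1*(6 + 12) = 1*18 = 18)
71*s(g) = 71*18 = 1278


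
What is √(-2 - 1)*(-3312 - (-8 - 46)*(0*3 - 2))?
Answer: -3420*I*√3 ≈ -5923.6*I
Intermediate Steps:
√(-2 - 1)*(-3312 - (-8 - 46)*(0*3 - 2)) = √(-3)*(-3312 - (-54)*(0 - 2)) = (I*√3)*(-3312 - (-54)*(-2)) = (I*√3)*(-3312 - 1*108) = (I*√3)*(-3312 - 108) = (I*√3)*(-3420) = -3420*I*√3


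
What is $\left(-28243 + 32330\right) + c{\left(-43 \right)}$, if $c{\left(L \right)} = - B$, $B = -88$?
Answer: $4175$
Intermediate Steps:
$c{\left(L \right)} = 88$ ($c{\left(L \right)} = \left(-1\right) \left(-88\right) = 88$)
$\left(-28243 + 32330\right) + c{\left(-43 \right)} = \left(-28243 + 32330\right) + 88 = 4087 + 88 = 4175$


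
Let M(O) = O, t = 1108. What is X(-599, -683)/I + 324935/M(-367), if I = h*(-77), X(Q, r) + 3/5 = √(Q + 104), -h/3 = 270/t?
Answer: -16888699943/19074825 + 554*I*√55/10395 ≈ -885.39 + 0.39525*I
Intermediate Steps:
h = -405/554 (h = -810/1108 = -3*135/554 = -405/554 ≈ -0.73105)
X(Q, r) = -⅗ + √(104 + Q) (X(Q, r) = -⅗ + √(Q + 104) = -⅗ + √(104 + Q))
I = 31185/554 (I = -405/554*(-77) = 31185/554 ≈ 56.291)
X(-599, -683)/I + 324935/M(-367) = (-⅗ + √(104 - 599))/(31185/554) + 324935/(-367) = (-⅗ + √(-495))*(554/31185) + 324935*(-1/367) = (-⅗ + 3*I*√55)*(554/31185) - 324935/367 = (-554/51975 + 554*I*√55/10395) - 324935/367 = -16888699943/19074825 + 554*I*√55/10395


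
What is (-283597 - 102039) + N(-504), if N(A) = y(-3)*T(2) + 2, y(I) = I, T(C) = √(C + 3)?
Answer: -385634 - 3*√5 ≈ -3.8564e+5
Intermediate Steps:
T(C) = √(3 + C)
N(A) = 2 - 3*√5 (N(A) = -3*√(3 + 2) + 2 = -3*√5 + 2 = 2 - 3*√5)
(-283597 - 102039) + N(-504) = (-283597 - 102039) + (2 - 3*√5) = -385636 + (2 - 3*√5) = -385634 - 3*√5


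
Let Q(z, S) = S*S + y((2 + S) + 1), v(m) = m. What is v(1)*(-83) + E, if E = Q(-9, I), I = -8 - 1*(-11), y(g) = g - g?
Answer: -74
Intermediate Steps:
y(g) = 0
I = 3 (I = -8 + 11 = 3)
Q(z, S) = S² (Q(z, S) = S*S + 0 = S² + 0 = S²)
E = 9 (E = 3² = 9)
v(1)*(-83) + E = 1*(-83) + 9 = -83 + 9 = -74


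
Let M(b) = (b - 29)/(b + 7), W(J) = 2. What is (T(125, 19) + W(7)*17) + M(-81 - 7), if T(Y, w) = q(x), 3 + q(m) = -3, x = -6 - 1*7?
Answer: 265/9 ≈ 29.444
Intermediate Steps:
x = -13 (x = -6 - 7 = -13)
q(m) = -6 (q(m) = -3 - 3 = -6)
M(b) = (-29 + b)/(7 + b)
T(Y, w) = -6
(T(125, 19) + W(7)*17) + M(-81 - 7) = (-6 + 2*17) + (-29 + (-81 - 7))/(7 + (-81 - 7)) = (-6 + 34) + (-29 - 88)/(7 - 88) = 28 - 117/(-81) = 28 - 1/81*(-117) = 28 + 13/9 = 265/9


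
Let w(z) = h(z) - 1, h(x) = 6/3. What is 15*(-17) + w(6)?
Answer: -254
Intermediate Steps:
h(x) = 2 (h(x) = 6*(⅓) = 2)
w(z) = 1 (w(z) = 2 - 1 = 1)
15*(-17) + w(6) = 15*(-17) + 1 = -255 + 1 = -254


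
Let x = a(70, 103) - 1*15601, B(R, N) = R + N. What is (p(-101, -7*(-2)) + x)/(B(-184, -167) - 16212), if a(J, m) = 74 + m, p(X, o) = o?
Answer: 15410/16563 ≈ 0.93039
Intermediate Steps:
B(R, N) = N + R
x = -15424 (x = (74 + 103) - 1*15601 = 177 - 15601 = -15424)
(p(-101, -7*(-2)) + x)/(B(-184, -167) - 16212) = (-7*(-2) - 15424)/((-167 - 184) - 16212) = (14 - 15424)/(-351 - 16212) = -15410/(-16563) = -15410*(-1/16563) = 15410/16563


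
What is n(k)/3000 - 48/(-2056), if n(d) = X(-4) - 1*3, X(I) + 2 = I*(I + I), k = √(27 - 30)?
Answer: 8313/257000 ≈ 0.032346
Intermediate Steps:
k = I*√3 (k = √(-3) = I*√3 ≈ 1.732*I)
X(I) = -2 + 2*I² (X(I) = -2 + I*(I + I) = -2 + I*(2*I) = -2 + 2*I²)
n(d) = 27 (n(d) = (-2 + 2*(-4)²) - 1*3 = (-2 + 2*16) - 3 = (-2 + 32) - 3 = 30 - 3 = 27)
n(k)/3000 - 48/(-2056) = 27/3000 - 48/(-2056) = 27*(1/3000) - 48*(-1/2056) = 9/1000 + 6/257 = 8313/257000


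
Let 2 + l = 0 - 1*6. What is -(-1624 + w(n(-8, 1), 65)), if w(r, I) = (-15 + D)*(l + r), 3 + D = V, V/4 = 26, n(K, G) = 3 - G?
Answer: 2140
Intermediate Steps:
V = 104 (V = 4*26 = 104)
D = 101 (D = -3 + 104 = 101)
l = -8 (l = -2 + (0 - 1*6) = -2 + (0 - 6) = -2 - 6 = -8)
w(r, I) = -688 + 86*r (w(r, I) = (-15 + 101)*(-8 + r) = 86*(-8 + r) = -688 + 86*r)
-(-1624 + w(n(-8, 1), 65)) = -(-1624 + (-688 + 86*(3 - 1*1))) = -(-1624 + (-688 + 86*(3 - 1))) = -(-1624 + (-688 + 86*2)) = -(-1624 + (-688 + 172)) = -(-1624 - 516) = -1*(-2140) = 2140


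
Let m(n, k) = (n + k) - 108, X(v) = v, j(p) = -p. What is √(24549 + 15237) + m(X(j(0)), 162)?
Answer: 54 + √39786 ≈ 253.46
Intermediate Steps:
m(n, k) = -108 + k + n (m(n, k) = (k + n) - 108 = -108 + k + n)
√(24549 + 15237) + m(X(j(0)), 162) = √(24549 + 15237) + (-108 + 162 - 1*0) = √39786 + (-108 + 162 + 0) = √39786 + 54 = 54 + √39786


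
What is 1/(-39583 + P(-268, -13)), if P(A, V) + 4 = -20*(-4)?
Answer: -1/39507 ≈ -2.5312e-5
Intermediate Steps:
P(A, V) = 76 (P(A, V) = -4 - 20*(-4) = -4 + 80 = 76)
1/(-39583 + P(-268, -13)) = 1/(-39583 + 76) = 1/(-39507) = -1/39507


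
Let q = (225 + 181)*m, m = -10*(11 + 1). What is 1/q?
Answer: -1/48720 ≈ -2.0525e-5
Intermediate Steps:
m = -120 (m = -10*12 = -120)
q = -48720 (q = (225 + 181)*(-120) = 406*(-120) = -48720)
1/q = 1/(-48720) = -1/48720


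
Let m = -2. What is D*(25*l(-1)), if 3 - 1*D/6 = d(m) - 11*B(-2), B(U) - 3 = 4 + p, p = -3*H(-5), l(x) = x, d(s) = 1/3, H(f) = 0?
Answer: -11950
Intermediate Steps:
d(s) = 1/3
p = 0 (p = -3*0 = 0)
B(U) = 7 (B(U) = 3 + (4 + 0) = 3 + 4 = 7)
D = 478 (D = 18 - 6*(1/3 - 11*7) = 18 - 6*(1/3 - 77) = 18 - 6*(-230/3) = 18 + 460 = 478)
D*(25*l(-1)) = 478*(25*(-1)) = 478*(-25) = -11950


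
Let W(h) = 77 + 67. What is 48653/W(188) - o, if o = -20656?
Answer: 3023117/144 ≈ 20994.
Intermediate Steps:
W(h) = 144
48653/W(188) - o = 48653/144 - 1*(-20656) = 48653*(1/144) + 20656 = 48653/144 + 20656 = 3023117/144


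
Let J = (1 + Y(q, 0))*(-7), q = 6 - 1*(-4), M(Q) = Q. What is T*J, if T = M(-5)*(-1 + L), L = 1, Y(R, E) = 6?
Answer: 0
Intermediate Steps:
q = 10 (q = 6 + 4 = 10)
J = -49 (J = (1 + 6)*(-7) = 7*(-7) = -49)
T = 0 (T = -5*(-1 + 1) = -5*0 = 0)
T*J = 0*(-49) = 0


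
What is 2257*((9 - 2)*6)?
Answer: 94794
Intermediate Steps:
2257*((9 - 2)*6) = 2257*(7*6) = 2257*42 = 94794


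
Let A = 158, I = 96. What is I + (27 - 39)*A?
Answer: -1800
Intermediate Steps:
I + (27 - 39)*A = 96 + (27 - 39)*158 = 96 - 12*158 = 96 - 1896 = -1800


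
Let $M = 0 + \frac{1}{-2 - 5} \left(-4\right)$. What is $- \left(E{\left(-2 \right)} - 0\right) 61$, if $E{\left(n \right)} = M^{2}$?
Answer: $- \frac{976}{49} \approx -19.918$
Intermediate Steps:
$M = \frac{4}{7}$ ($M = 0 + \frac{1}{-7} \left(-4\right) = 0 - - \frac{4}{7} = 0 + \frac{4}{7} = \frac{4}{7} \approx 0.57143$)
$E{\left(n \right)} = \frac{16}{49}$ ($E{\left(n \right)} = \left(\frac{4}{7}\right)^{2} = \frac{16}{49}$)
$- \left(E{\left(-2 \right)} - 0\right) 61 = - \left(\frac{16}{49} - 0\right) 61 = - \left(\frac{16}{49} + \left(-4 + 4\right)\right) 61 = - \left(\frac{16}{49} + 0\right) 61 = - \frac{16 \cdot 61}{49} = \left(-1\right) \frac{976}{49} = - \frac{976}{49}$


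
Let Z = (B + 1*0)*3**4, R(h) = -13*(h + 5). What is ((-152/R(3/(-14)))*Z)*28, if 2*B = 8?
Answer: 19305216/871 ≈ 22164.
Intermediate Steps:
B = 4 (B = (1/2)*8 = 4)
R(h) = -65 - 13*h (R(h) = -13*(5 + h) = -65 - 13*h)
Z = 324 (Z = (4 + 1*0)*3**4 = (4 + 0)*81 = 4*81 = 324)
((-152/R(3/(-14)))*Z)*28 = (-152/(-65 - 39/(-14))*324)*28 = (-152/(-65 - 39*(-1)/14)*324)*28 = (-152/(-65 - 13*(-3/14))*324)*28 = (-152/(-65 + 39/14)*324)*28 = (-152/(-871/14)*324)*28 = (-152*(-14/871)*324)*28 = ((2128/871)*324)*28 = (689472/871)*28 = 19305216/871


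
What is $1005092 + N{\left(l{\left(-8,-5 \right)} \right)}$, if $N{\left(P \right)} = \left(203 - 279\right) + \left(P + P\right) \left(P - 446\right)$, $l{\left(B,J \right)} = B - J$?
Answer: $1007710$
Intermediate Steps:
$N{\left(P \right)} = -76 + 2 P \left(-446 + P\right)$
$1005092 + N{\left(l{\left(-8,-5 \right)} \right)} = 1005092 - \left(76 - 2 \left(-8 - -5\right)^{2} + 892 \left(-8 - -5\right)\right) = 1005092 - \left(76 - 2 \left(-8 + 5\right)^{2} + 892 \left(-8 + 5\right)\right) = 1005092 - \left(-2600 - 18\right) = 1005092 + \left(-76 + 2676 + 2 \cdot 9\right) = 1005092 + \left(-76 + 2676 + 18\right) = 1005092 + 2618 = 1007710$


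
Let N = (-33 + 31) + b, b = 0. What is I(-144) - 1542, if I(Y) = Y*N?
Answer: -1254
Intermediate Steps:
N = -2 (N = (-33 + 31) + 0 = -2 + 0 = -2)
I(Y) = -2*Y (I(Y) = Y*(-2) = -2*Y)
I(-144) - 1542 = -2*(-144) - 1542 = 288 - 1542 = -1254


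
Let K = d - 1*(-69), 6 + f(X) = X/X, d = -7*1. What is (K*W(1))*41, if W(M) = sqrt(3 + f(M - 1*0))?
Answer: 2542*I*sqrt(2) ≈ 3594.9*I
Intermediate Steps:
d = -7
f(X) = -5 (f(X) = -6 + X/X = -6 + 1 = -5)
W(M) = I*sqrt(2) (W(M) = sqrt(3 - 5) = sqrt(-2) = I*sqrt(2))
K = 62 (K = -7 - 1*(-69) = -7 + 69 = 62)
(K*W(1))*41 = (62*(I*sqrt(2)))*41 = (62*I*sqrt(2))*41 = 2542*I*sqrt(2)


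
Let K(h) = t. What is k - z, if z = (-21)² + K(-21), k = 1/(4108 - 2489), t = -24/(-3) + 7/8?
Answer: -5826773/12952 ≈ -449.87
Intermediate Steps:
t = 71/8 (t = -24*(-⅓) + 7*(⅛) = 8 + 7/8 = 71/8 ≈ 8.8750)
K(h) = 71/8
k = 1/1619 ≈ 0.00061767
z = 3599/8 (z = (-21)² + 71/8 = 441 + 71/8 = 3599/8 ≈ 449.88)
k - z = 1/1619 - 1*3599/8 = 1/1619 - 3599/8 = -5826773/12952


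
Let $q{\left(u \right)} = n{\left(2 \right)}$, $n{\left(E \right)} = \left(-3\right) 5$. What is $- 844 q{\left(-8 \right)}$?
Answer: $12660$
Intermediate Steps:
$n{\left(E \right)} = -15$
$q{\left(u \right)} = -15$
$- 844 q{\left(-8 \right)} = \left(-844\right) \left(-15\right) = 12660$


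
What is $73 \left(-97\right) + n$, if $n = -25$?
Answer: $-7106$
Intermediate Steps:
$73 \left(-97\right) + n = 73 \left(-97\right) - 25 = -7081 - 25 = -7106$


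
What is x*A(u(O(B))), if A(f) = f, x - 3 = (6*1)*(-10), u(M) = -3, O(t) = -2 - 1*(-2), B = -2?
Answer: 171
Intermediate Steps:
O(t) = 0 (O(t) = -2 + 2 = 0)
x = -57 (x = 3 + (6*1)*(-10) = 3 + 6*(-10) = 3 - 60 = -57)
x*A(u(O(B))) = -57*(-3) = 171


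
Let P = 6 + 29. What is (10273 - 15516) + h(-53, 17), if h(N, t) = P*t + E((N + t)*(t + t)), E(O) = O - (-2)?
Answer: -5870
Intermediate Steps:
E(O) = 2 + O (E(O) = O - 1*(-2) = O + 2 = 2 + O)
P = 35
h(N, t) = 2 + 35*t + 2*t*(N + t) (h(N, t) = 35*t + (2 + (N + t)*(t + t)) = 35*t + (2 + (N + t)*(2*t)) = 35*t + (2 + 2*t*(N + t)) = 2 + 35*t + 2*t*(N + t))
(10273 - 15516) + h(-53, 17) = (10273 - 15516) + (2 + 35*17 + 2*17*(-53 + 17)) = -5243 + (2 + 595 + 2*17*(-36)) = -5243 + (2 + 595 - 1224) = -5243 - 627 = -5870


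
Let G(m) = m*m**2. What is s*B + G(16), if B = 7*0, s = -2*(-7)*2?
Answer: 4096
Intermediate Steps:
s = 28 (s = 14*2 = 28)
B = 0
G(m) = m**3
s*B + G(16) = 28*0 + 16**3 = 0 + 4096 = 4096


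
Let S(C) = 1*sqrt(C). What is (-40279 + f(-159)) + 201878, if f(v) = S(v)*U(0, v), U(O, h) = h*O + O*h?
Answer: 161599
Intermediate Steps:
U(O, h) = 2*O*h (U(O, h) = O*h + O*h = 2*O*h)
S(C) = sqrt(C)
f(v) = 0 (f(v) = sqrt(v)*(2*0*v) = sqrt(v)*0 = 0)
(-40279 + f(-159)) + 201878 = (-40279 + 0) + 201878 = -40279 + 201878 = 161599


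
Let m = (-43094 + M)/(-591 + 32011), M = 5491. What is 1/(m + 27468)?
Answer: 31420/863006957 ≈ 3.6408e-5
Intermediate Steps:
m = -37603/31420 (m = (-43094 + 5491)/(-591 + 32011) = -37603/31420 ≈ -1.1968)
1/(m + 27468) = 1/(-37603/31420 + 27468) = 1/(863006957/31420) = 31420/863006957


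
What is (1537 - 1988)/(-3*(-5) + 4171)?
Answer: -451/4186 ≈ -0.10774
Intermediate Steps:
(1537 - 1988)/(-3*(-5) + 4171) = -451/(15 + 4171) = -451/4186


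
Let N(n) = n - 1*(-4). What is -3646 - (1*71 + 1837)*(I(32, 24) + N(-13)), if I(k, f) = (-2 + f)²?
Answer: -909946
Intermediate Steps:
N(n) = 4 + n (N(n) = n + 4 = 4 + n)
-3646 - (1*71 + 1837)*(I(32, 24) + N(-13)) = -3646 - (1*71 + 1837)*((-2 + 24)² + (4 - 13)) = -3646 - (71 + 1837)*(22² - 9) = -3646 - 1908*(484 - 9) = -3646 - 1908*475 = -3646 - 1*906300 = -3646 - 906300 = -909946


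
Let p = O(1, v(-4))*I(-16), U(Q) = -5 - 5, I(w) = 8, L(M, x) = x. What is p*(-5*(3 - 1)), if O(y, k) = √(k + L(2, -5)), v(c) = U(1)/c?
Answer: -40*I*√10 ≈ -126.49*I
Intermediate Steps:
U(Q) = -10
v(c) = -10/c
O(y, k) = √(-5 + k) (O(y, k) = √(k - 5) = √(-5 + k))
p = 4*I*√10 (p = √(-5 - 10/(-4))*8 = √(-5 - 10*(-¼))*8 = √(-5 + 5/2)*8 = √(-5/2)*8 = (I*√10/2)*8 = 4*I*√10 ≈ 12.649*I)
p*(-5*(3 - 1)) = (4*I*√10)*(-5*(3 - 1)) = (4*I*√10)*(-5*2) = (4*I*√10)*(-10) = -40*I*√10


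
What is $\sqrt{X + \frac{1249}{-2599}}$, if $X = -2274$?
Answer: $\frac{95 i \sqrt{1702345}}{2599} \approx 47.692 i$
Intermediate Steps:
$\sqrt{X + \frac{1249}{-2599}} = \sqrt{-2274 + \frac{1249}{-2599}} = \sqrt{-2274 + 1249 \left(- \frac{1}{2599}\right)} = \sqrt{-2274 - \frac{1249}{2599}} = \sqrt{- \frac{5911375}{2599}} = \frac{95 i \sqrt{1702345}}{2599}$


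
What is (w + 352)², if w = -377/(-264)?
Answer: 8705823025/69696 ≈ 1.2491e+5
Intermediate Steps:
w = 377/264 (w = -377*(-1/264) = 377/264 ≈ 1.4280)
(w + 352)² = (377/264 + 352)² = (93305/264)² = 8705823025/69696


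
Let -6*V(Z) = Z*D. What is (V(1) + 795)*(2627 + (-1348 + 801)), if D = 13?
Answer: 4947280/3 ≈ 1.6491e+6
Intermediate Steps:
V(Z) = -13*Z/6 (V(Z) = -Z*13/6 = -13*Z/6)
(V(1) + 795)*(2627 + (-1348 + 801)) = (-13/6*1 + 795)*(2627 + (-1348 + 801)) = (-13/6 + 795)*(2627 - 547) = (4757/6)*2080 = 4947280/3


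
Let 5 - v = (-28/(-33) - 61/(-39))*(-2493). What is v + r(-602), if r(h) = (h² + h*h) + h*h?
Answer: 156332116/143 ≈ 1.0932e+6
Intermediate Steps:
r(h) = 3*h² (r(h) = (h² + h²) + h² = 2*h² + h² = 3*h²)
v = 860800/143 (v = 5 - (-28/(-33) - 61/(-39))*(-2493) = 5 - (-28*(-1/33) - 61*(-1/39))*(-2493) = 5 - (28/33 + 61/39)*(-2493) = 5 - 345*(-2493)/143 = 5 - 1*(-860085/143) = 5 + 860085/143 = 860800/143 ≈ 6019.6)
v + r(-602) = 860800/143 + 3*(-602)² = 860800/143 + 3*362404 = 860800/143 + 1087212 = 156332116/143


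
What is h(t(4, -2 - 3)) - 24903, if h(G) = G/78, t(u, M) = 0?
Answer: -24903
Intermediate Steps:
h(G) = G/78 (h(G) = G*(1/78) = G/78)
h(t(4, -2 - 3)) - 24903 = (1/78)*0 - 24903 = 0 - 24903 = -24903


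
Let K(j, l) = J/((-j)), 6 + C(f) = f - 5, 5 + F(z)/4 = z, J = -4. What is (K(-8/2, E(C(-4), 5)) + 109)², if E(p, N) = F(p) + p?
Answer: 11664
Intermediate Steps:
F(z) = -20 + 4*z
C(f) = -11 + f (C(f) = -6 + (f - 5) = -6 + (-5 + f) = -11 + f)
E(p, N) = -20 + 5*p (E(p, N) = (-20 + 4*p) + p = -20 + 5*p)
K(j, l) = 4/j (K(j, l) = -4*(-1/j) = -(-4)/j = 4/j)
(K(-8/2, E(C(-4), 5)) + 109)² = (4/((-8/2)) + 109)² = (4/((-8*½)) + 109)² = (4/(-4) + 109)² = (4*(-¼) + 109)² = (-1 + 109)² = 108² = 11664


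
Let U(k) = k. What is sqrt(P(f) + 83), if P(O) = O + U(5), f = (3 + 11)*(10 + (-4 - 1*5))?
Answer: sqrt(102) ≈ 10.100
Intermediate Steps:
f = 14 (f = 14*(10 + (-4 - 5)) = 14*(10 - 9) = 14*1 = 14)
P(O) = 5 + O (P(O) = O + 5 = 5 + O)
sqrt(P(f) + 83) = sqrt((5 + 14) + 83) = sqrt(19 + 83) = sqrt(102)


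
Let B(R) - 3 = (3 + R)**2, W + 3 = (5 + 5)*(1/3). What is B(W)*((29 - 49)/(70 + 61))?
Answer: -2540/1179 ≈ -2.1544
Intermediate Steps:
W = 1/3 (W = -3 + (5 + 5)*(1/3) = -3 + 10*(1*(1/3)) = -3 + 10*(1/3) = -3 + 10/3 = 1/3 ≈ 0.33333)
B(R) = 3 + (3 + R)**2
B(W)*((29 - 49)/(70 + 61)) = (3 + (3 + 1/3)**2)*((29 - 49)/(70 + 61)) = (3 + (10/3)**2)*(-20/131) = (3 + 100/9)*(-20*1/131) = (127/9)*(-20/131) = -2540/1179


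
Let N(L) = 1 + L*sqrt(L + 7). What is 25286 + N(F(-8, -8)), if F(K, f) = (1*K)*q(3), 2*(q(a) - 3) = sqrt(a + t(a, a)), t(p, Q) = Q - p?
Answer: 25287 - 4*I*sqrt(17 + 4*sqrt(3))*(6 + sqrt(3)) ≈ 25287.0 - 151.29*I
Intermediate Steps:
q(a) = 3 + sqrt(a)/2 (q(a) = 3 + sqrt(a + (a - a))/2 = 3 + sqrt(a + 0)/2 = 3 + sqrt(a)/2)
F(K, f) = K*(3 + sqrt(3)/2) (F(K, f) = (1*K)*(3 + sqrt(3)/2) = K*(3 + sqrt(3)/2))
N(L) = 1 + L*sqrt(7 + L)
25286 + N(F(-8, -8)) = 25286 + (1 + ((1/2)*(-8)*(6 + sqrt(3)))*sqrt(7 + (1/2)*(-8)*(6 + sqrt(3)))) = 25286 + (1 + (-24 - 4*sqrt(3))*sqrt(7 + (-24 - 4*sqrt(3)))) = 25286 + (1 + (-24 - 4*sqrt(3))*sqrt(-17 - 4*sqrt(3))) = 25286 + (1 + sqrt(-17 - 4*sqrt(3))*(-24 - 4*sqrt(3))) = 25287 + sqrt(-17 - 4*sqrt(3))*(-24 - 4*sqrt(3))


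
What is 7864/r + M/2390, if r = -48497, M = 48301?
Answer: 2323658637/115907830 ≈ 20.047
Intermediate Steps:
7864/r + M/2390 = 7864/(-48497) + 48301/2390 = 7864*(-1/48497) + 48301*(1/2390) = -7864/48497 + 48301/2390 = 2323658637/115907830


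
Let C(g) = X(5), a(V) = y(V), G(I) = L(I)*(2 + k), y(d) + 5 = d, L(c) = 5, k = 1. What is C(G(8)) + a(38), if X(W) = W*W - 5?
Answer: 53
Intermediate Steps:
X(W) = -5 + W**2 (X(W) = W**2 - 5 = -5 + W**2)
y(d) = -5 + d
G(I) = 15 (G(I) = 5*(2 + 1) = 5*3 = 15)
a(V) = -5 + V
C(g) = 20 (C(g) = -5 + 5**2 = -5 + 25 = 20)
C(G(8)) + a(38) = 20 + (-5 + 38) = 20 + 33 = 53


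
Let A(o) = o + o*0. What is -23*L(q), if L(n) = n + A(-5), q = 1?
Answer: 92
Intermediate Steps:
A(o) = o (A(o) = o + 0 = o)
L(n) = -5 + n (L(n) = n - 5 = -5 + n)
-23*L(q) = -23*(-5 + 1) = -23*(-4) = 92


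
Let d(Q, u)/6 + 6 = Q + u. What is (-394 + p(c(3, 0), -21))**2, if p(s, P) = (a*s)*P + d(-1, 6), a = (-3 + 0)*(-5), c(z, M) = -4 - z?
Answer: 3258025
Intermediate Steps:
d(Q, u) = -36 + 6*Q + 6*u (d(Q, u) = -36 + 6*(Q + u) = -36 + (6*Q + 6*u) = -36 + 6*Q + 6*u)
a = 15 (a = -3*(-5) = 15)
p(s, P) = -6 + 15*P*s (p(s, P) = (15*s)*P + (-36 + 6*(-1) + 6*6) = 15*P*s + (-36 - 6 + 36) = 15*P*s - 6 = -6 + 15*P*s)
(-394 + p(c(3, 0), -21))**2 = (-394 + (-6 + 15*(-21)*(-4 - 1*3)))**2 = (-394 + (-6 + 15*(-21)*(-4 - 3)))**2 = (-394 + (-6 + 15*(-21)*(-7)))**2 = (-394 + (-6 + 2205))**2 = (-394 + 2199)**2 = 1805**2 = 3258025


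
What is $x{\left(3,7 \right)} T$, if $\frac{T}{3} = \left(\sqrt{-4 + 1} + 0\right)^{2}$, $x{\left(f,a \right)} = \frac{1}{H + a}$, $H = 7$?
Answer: $- \frac{9}{14} \approx -0.64286$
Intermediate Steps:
$x{\left(f,a \right)} = \frac{1}{7 + a}$
$T = -9$ ($T = 3 \left(\sqrt{-4 + 1} + 0\right)^{2} = 3 \left(\sqrt{-3} + 0\right)^{2} = 3 \left(i \sqrt{3} + 0\right)^{2} = 3 \left(i \sqrt{3}\right)^{2} = 3 \left(-3\right) = -9$)
$x{\left(3,7 \right)} T = \frac{1}{7 + 7} \left(-9\right) = \frac{1}{14} \left(-9\right) = - \frac{9}{14}$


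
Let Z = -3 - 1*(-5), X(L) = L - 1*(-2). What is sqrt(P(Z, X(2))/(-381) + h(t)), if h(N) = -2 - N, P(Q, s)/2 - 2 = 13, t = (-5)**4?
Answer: I*sqrt(10114153)/127 ≈ 25.042*I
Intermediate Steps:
X(L) = 2 + L (X(L) = L + 2 = 2 + L)
Z = 2 (Z = -3 + 5 = 2)
t = 625
P(Q, s) = 30 (P(Q, s) = 4 + 2*13 = 4 + 26 = 30)
sqrt(P(Z, X(2))/(-381) + h(t)) = sqrt(30/(-381) + (-2 - 1*625)) = sqrt(30*(-1/381) + (-2 - 625)) = sqrt(-10/127 - 627) = sqrt(-79639/127) = I*sqrt(10114153)/127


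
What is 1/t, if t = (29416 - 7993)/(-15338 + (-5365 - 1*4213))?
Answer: -24916/21423 ≈ -1.1630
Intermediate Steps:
t = -21423/24916 (t = 21423/(-15338 + (-5365 - 4213)) = 21423/(-15338 - 9578) = 21423/(-24916) = 21423*(-1/24916) = -21423/24916 ≈ -0.85981)
1/t = 1/(-21423/24916) = -24916/21423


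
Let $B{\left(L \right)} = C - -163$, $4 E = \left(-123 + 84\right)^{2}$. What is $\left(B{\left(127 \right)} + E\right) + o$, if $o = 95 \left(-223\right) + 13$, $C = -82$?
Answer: $- \frac{82843}{4} \approx -20711.0$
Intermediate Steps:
$E = \frac{1521}{4}$ ($E = \frac{\left(-123 + 84\right)^{2}}{4} = \frac{\left(-39\right)^{2}}{4} = \frac{1}{4} \cdot 1521 = \frac{1521}{4} \approx 380.25$)
$B{\left(L \right)} = 81$ ($B{\left(L \right)} = -82 - -163 = -82 + 163 = 81$)
$o = -21172$ ($o = -21185 + 13 = -21172$)
$\left(B{\left(127 \right)} + E\right) + o = \left(81 + \frac{1521}{4}\right) - 21172 = \frac{1845}{4} - 21172 = - \frac{82843}{4}$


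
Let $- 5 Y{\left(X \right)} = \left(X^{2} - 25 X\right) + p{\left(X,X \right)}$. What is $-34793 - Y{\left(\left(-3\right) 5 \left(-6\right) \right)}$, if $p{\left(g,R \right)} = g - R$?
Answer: $-33623$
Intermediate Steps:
$Y{\left(X \right)} = 5 X - \frac{X^{2}}{5}$ ($Y{\left(X \right)} = - \frac{\left(X^{2} - 25 X\right) + \left(X - X\right)}{5} = - \frac{\left(X^{2} - 25 X\right) + 0}{5} = - \frac{X^{2} - 25 X}{5} = 5 X - \frac{X^{2}}{5}$)
$-34793 - Y{\left(\left(-3\right) 5 \left(-6\right) \right)} = -34793 - \frac{\left(-3\right) 5 \left(-6\right) \left(25 - \left(-3\right) 5 \left(-6\right)\right)}{5} = -34793 - \frac{\left(-15\right) \left(-6\right) \left(25 - \left(-15\right) \left(-6\right)\right)}{5} = -34793 - \frac{1}{5} \cdot 90 \left(25 - 90\right) = -34793 - \frac{1}{5} \cdot 90 \left(-65\right) = -34793 - -1170 = -34793 + 1170 = -33623$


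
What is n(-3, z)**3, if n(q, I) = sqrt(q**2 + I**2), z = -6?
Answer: 135*sqrt(5) ≈ 301.87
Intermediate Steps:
n(q, I) = sqrt(I**2 + q**2)
n(-3, z)**3 = (sqrt((-6)**2 + (-3)**2))**3 = (sqrt(36 + 9))**3 = (sqrt(45))**3 = (3*sqrt(5))**3 = 135*sqrt(5)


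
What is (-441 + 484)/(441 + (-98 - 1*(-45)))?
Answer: 43/388 ≈ 0.11082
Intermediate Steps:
(-441 + 484)/(441 + (-98 - 1*(-45))) = 43/(441 + (-98 + 45)) = 43/(441 - 53) = 43/388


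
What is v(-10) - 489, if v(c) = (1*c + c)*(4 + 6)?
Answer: -689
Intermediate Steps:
v(c) = 20*c (v(c) = (c + c)*10 = (2*c)*10 = 20*c)
v(-10) - 489 = 20*(-10) - 489 = -200 - 489 = -689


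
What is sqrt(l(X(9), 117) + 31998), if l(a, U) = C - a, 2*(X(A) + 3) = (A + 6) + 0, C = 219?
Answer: 5*sqrt(5154)/2 ≈ 179.48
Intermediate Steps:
X(A) = A/2 (X(A) = -3 + ((A + 6) + 0)/2 = -3 + ((6 + A) + 0)/2 = -3 + (6 + A)/2 = -3 + (3 + A/2) = A/2)
l(a, U) = 219 - a
sqrt(l(X(9), 117) + 31998) = sqrt((219 - 9/2) + 31998) = sqrt(429/2 + 31998) = sqrt(64425/2) = 5*sqrt(5154)/2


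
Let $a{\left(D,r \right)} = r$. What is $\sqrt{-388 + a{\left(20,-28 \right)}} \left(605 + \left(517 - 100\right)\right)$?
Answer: $4088 i \sqrt{26} \approx 20845.0 i$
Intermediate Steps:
$\sqrt{-388 + a{\left(20,-28 \right)}} \left(605 + \left(517 - 100\right)\right) = \sqrt{-388 - 28} \left(605 + \left(517 - 100\right)\right) = \sqrt{-416} \left(605 + \left(517 - 100\right)\right) = 4 i \sqrt{26} \left(605 + 417\right) = 4 i \sqrt{26} \cdot 1022 = 4088 i \sqrt{26}$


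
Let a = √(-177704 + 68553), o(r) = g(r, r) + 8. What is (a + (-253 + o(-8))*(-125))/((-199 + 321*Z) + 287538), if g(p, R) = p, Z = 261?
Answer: 6325/74224 + I*√109151/371120 ≈ 0.085215 + 0.00089022*I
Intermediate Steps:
o(r) = 8 + r (o(r) = r + 8 = 8 + r)
a = I*√109151 (a = √(-109151) = I*√109151 ≈ 330.38*I)
(a + (-253 + o(-8))*(-125))/((-199 + 321*Z) + 287538) = (I*√109151 + (-253 + (8 - 8))*(-125))/((-199 + 321*261) + 287538) = (I*√109151 + (-253 + 0)*(-125))/((-199 + 83781) + 287538) = (I*√109151 - 253*(-125))/(83582 + 287538) = (I*√109151 + 31625)/371120 = (31625 + I*√109151)*(1/371120) = 6325/74224 + I*√109151/371120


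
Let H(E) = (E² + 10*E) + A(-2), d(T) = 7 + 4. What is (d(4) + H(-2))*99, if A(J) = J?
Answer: -693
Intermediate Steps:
d(T) = 11
H(E) = -2 + E² + 10*E (H(E) = (E² + 10*E) - 2 = -2 + E² + 10*E)
(d(4) + H(-2))*99 = (11 + (-2 + (-2)² + 10*(-2)))*99 = (11 + (-2 + 4 - 20))*99 = (11 - 18)*99 = -7*99 = -693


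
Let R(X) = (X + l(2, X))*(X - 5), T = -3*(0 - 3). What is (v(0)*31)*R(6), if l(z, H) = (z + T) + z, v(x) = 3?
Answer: 1767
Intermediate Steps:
T = 9 (T = -3*(-3) = 9)
l(z, H) = 9 + 2*z (l(z, H) = (z + 9) + z = (9 + z) + z = 9 + 2*z)
R(X) = (-5 + X)*(13 + X) (R(X) = (X + (9 + 2*2))*(X - 5) = (X + (9 + 4))*(-5 + X) = (X + 13)*(-5 + X) = (13 + X)*(-5 + X) = (-5 + X)*(13 + X))
(v(0)*31)*R(6) = (3*31)*(-65 + 6**2 + 8*6) = 93*(-65 + 36 + 48) = 93*19 = 1767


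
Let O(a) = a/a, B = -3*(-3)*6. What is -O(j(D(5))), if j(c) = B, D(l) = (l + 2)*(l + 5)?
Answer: -1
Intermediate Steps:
D(l) = (2 + l)*(5 + l)
B = 54 (B = 9*6 = 54)
j(c) = 54
O(a) = 1
-O(j(D(5))) = -1*1 = -1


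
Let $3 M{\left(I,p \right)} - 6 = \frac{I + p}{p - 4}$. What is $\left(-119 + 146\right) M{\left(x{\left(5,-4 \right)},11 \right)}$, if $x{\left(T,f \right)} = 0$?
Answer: $\frac{477}{7} \approx 68.143$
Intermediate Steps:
$M{\left(I,p \right)} = 2 + \frac{I + p}{3 \left(-4 + p\right)}$ ($M{\left(I,p \right)} = 2 + \frac{\left(I + p\right) \frac{1}{p - 4}}{3} = 2 + \frac{\left(I + p\right) \frac{1}{-4 + p}}{3} = 2 + \frac{\frac{1}{-4 + p} \left(I + p\right)}{3} = 2 + \frac{I + p}{3 \left(-4 + p\right)}$)
$\left(-119 + 146\right) M{\left(x{\left(5,-4 \right)},11 \right)} = \left(-119 + 146\right) \frac{-24 + 0 + 7 \cdot 11}{3 \left(-4 + 11\right)} = 27 \frac{-24 + 0 + 77}{3 \cdot 7} = 27 \cdot \frac{1}{3} \cdot \frac{1}{7} \cdot 53 = 27 \cdot \frac{53}{21} = \frac{477}{7}$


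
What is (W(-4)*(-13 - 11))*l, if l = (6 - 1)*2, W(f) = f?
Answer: 960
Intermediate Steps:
l = 10 (l = 5*2 = 10)
(W(-4)*(-13 - 11))*l = -4*(-13 - 11)*10 = -4*(-24)*10 = 96*10 = 960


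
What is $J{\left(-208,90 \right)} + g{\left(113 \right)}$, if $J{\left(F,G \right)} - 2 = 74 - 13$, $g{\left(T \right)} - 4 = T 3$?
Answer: $406$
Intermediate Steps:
$g{\left(T \right)} = 4 + 3 T$ ($g{\left(T \right)} = 4 + T 3 = 4 + 3 T$)
$J{\left(F,G \right)} = 63$ ($J{\left(F,G \right)} = 2 + \left(74 - 13\right) = 2 + 61 = 63$)
$J{\left(-208,90 \right)} + g{\left(113 \right)} = 63 + \left(4 + 3 \cdot 113\right) = 63 + \left(4 + 339\right) = 63 + 343 = 406$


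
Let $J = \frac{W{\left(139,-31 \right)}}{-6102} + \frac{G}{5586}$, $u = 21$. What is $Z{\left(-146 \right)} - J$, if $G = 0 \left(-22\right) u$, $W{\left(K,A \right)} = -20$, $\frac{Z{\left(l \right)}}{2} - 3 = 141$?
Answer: $\frac{878678}{3051} \approx 288.0$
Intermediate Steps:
$Z{\left(l \right)} = 288$ ($Z{\left(l \right)} = 6 + 2 \cdot 141 = 6 + 282 = 288$)
$G = 0$ ($G = 0 \left(-22\right) 21 = 0 \cdot 21 = 0$)
$J = \frac{10}{3051}$ ($J = - \frac{20}{-6102} + \frac{0}{5586} = \left(-20\right) \left(- \frac{1}{6102}\right) + 0 \cdot \frac{1}{5586} = \frac{10}{3051} + 0 = \frac{10}{3051} \approx 0.0032776$)
$Z{\left(-146 \right)} - J = 288 - \frac{10}{3051} = \frac{878678}{3051}$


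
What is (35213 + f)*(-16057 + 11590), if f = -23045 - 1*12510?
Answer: 1527714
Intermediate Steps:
f = -35555 (f = -23045 - 12510 = -35555)
(35213 + f)*(-16057 + 11590) = (35213 - 35555)*(-16057 + 11590) = -342*(-4467) = 1527714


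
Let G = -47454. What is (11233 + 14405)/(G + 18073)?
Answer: -25638/29381 ≈ -0.87260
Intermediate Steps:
(11233 + 14405)/(G + 18073) = (11233 + 14405)/(-47454 + 18073) = 25638/(-29381) = 25638*(-1/29381) = -25638/29381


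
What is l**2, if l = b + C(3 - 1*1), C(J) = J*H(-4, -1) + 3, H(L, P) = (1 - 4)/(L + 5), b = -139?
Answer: 20164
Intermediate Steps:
H(L, P) = -3/(5 + L)
C(J) = 3 - 3*J (C(J) = J*(-3/(5 - 4)) + 3 = J*(-3/1) + 3 = J*(-3*1) + 3 = J*(-3) + 3 = -3*J + 3 = 3 - 3*J)
l = -142 (l = -139 + (3 - 3*(3 - 1*1)) = -139 + (3 - 3*(3 - 1)) = -139 + (3 - 3*2) = -139 + (3 - 6) = -139 - 3 = -142)
l**2 = (-142)**2 = 20164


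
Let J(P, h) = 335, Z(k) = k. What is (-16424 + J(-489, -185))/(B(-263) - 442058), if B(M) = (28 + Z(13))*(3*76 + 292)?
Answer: 5363/140246 ≈ 0.038240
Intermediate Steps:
B(M) = 21320 (B(M) = (28 + 13)*(3*76 + 292) = 41*(228 + 292) = 41*520 = 21320)
(-16424 + J(-489, -185))/(B(-263) - 442058) = (-16424 + 335)/(21320 - 442058) = -16089/(-420738) = -16089*(-1/420738) = 5363/140246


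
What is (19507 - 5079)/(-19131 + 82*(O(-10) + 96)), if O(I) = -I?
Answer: -14428/10439 ≈ -1.3821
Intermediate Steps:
(19507 - 5079)/(-19131 + 82*(O(-10) + 96)) = (19507 - 5079)/(-19131 + 82*(-1*(-10) + 96)) = 14428/(-19131 + 82*(10 + 96)) = 14428/(-19131 + 82*106) = 14428/(-19131 + 8692) = 14428/(-10439) = 14428*(-1/10439) = -14428/10439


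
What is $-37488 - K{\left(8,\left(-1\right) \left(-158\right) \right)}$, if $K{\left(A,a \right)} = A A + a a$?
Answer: $-62516$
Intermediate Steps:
$K{\left(A,a \right)} = A^{2} + a^{2}$
$-37488 - K{\left(8,\left(-1\right) \left(-158\right) \right)} = -37488 - \left(8^{2} + \left(\left(-1\right) \left(-158\right)\right)^{2}\right) = -37488 - \left(64 + 158^{2}\right) = -37488 - \left(64 + 24964\right) = -37488 - 25028 = -62516$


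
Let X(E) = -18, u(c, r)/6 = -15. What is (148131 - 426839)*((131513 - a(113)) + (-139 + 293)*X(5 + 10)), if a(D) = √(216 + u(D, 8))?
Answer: -35881146628 + 836124*√14 ≈ -3.5878e+10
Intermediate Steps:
u(c, r) = -90 (u(c, r) = 6*(-15) = -90)
a(D) = 3*√14 (a(D) = √(216 - 90) = √126 = 3*√14)
(148131 - 426839)*((131513 - a(113)) + (-139 + 293)*X(5 + 10)) = (148131 - 426839)*((131513 - 3*√14) + (-139 + 293)*(-18)) = -278708*((131513 - 3*√14) + 154*(-18)) = -278708*((131513 - 3*√14) - 2772) = -278708*(128741 - 3*√14) = -35881146628 + 836124*√14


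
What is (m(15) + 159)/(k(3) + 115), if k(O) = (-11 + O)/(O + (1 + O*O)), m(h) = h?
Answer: 2262/1487 ≈ 1.5212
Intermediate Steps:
k(O) = (-11 + O)/(1 + O + O²) (k(O) = (-11 + O)/(O + (1 + O²)) = (-11 + O)/(1 + O + O²))
(m(15) + 159)/(k(3) + 115) = (15 + 159)/((-11 + 3)/(1 + 3 + 3²) + 115) = 174/(-8/(1 + 3 + 9) + 115) = 174/(-8/13 + 115) = 174/(1487/13) = 174*(13/1487) = 2262/1487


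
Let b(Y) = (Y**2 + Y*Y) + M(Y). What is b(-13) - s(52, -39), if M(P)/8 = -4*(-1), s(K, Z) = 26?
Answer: 344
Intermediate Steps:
M(P) = 32 (M(P) = 8*(-4*(-1)) = 8*4 = 32)
b(Y) = 32 + 2*Y**2 (b(Y) = (Y**2 + Y*Y) + 32 = (Y**2 + Y**2) + 32 = 2*Y**2 + 32 = 32 + 2*Y**2)
b(-13) - s(52, -39) = (32 + 2*(-13)**2) - 1*26 = (32 + 2*169) - 26 = (32 + 338) - 26 = 370 - 26 = 344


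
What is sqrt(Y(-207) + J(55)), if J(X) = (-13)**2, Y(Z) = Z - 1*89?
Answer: I*sqrt(127) ≈ 11.269*I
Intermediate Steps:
Y(Z) = -89 + Z (Y(Z) = Z - 89 = -89 + Z)
J(X) = 169
sqrt(Y(-207) + J(55)) = sqrt((-89 - 207) + 169) = sqrt(-296 + 169) = sqrt(-127) = I*sqrt(127)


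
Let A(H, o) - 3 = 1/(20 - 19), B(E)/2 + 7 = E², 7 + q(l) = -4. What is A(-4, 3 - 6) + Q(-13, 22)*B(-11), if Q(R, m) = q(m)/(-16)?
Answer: 643/4 ≈ 160.75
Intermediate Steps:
q(l) = -11 (q(l) = -7 - 4 = -11)
B(E) = -14 + 2*E²
Q(R, m) = 11/16 (Q(R, m) = -11/(-16) = -11*(-1/16) = 11/16)
A(H, o) = 4 (A(H, o) = 3 + 1/(20 - 19) = 3 + 1/1 = 3 + 1 = 4)
A(-4, 3 - 6) + Q(-13, 22)*B(-11) = 4 + 11*(-14 + 2*(-11)²)/16 = 4 + 11*(-14 + 2*121)/16 = 4 + 11*(-14 + 242)/16 = 4 + (11/16)*228 = 4 + 627/4 = 643/4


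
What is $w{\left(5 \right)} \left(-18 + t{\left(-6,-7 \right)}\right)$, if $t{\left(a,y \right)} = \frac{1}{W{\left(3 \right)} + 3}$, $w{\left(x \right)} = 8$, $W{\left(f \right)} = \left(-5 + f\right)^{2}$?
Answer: $- \frac{1000}{7} \approx -142.86$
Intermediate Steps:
$t{\left(a,y \right)} = \frac{1}{7}$ ($t{\left(a,y \right)} = \frac{1}{\left(-5 + 3\right)^{2} + 3} = \frac{1}{\left(-2\right)^{2} + 3} = \frac{1}{4 + 3} = \frac{1}{7}$)
$w{\left(5 \right)} \left(-18 + t{\left(-6,-7 \right)}\right) = 8 \left(-18 + \frac{1}{7}\right) = 8 \left(- \frac{125}{7}\right) = - \frac{1000}{7}$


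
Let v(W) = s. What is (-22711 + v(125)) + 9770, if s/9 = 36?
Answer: -12617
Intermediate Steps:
s = 324 (s = 9*36 = 324)
v(W) = 324
(-22711 + v(125)) + 9770 = (-22711 + 324) + 9770 = -22387 + 9770 = -12617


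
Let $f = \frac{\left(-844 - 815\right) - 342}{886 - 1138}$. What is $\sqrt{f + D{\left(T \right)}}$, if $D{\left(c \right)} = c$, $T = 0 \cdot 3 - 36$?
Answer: $\frac{i \sqrt{49497}}{42} \approx 5.2971 i$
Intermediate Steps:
$T = -36$ ($T = 0 - 36 = -36$)
$f = \frac{667}{84}$ ($f = \frac{-1659 - 342}{-252} = \left(-2001\right) \left(- \frac{1}{252}\right) = \frac{667}{84} \approx 7.9405$)
$\sqrt{f + D{\left(T \right)}} = \sqrt{\frac{667}{84} - 36} = \sqrt{- \frac{2357}{84}} = \frac{i \sqrt{49497}}{42}$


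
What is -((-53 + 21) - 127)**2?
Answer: -25281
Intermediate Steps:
-((-53 + 21) - 127)**2 = -(-32 - 127)**2 = -1*(-159)**2 = -1*25281 = -25281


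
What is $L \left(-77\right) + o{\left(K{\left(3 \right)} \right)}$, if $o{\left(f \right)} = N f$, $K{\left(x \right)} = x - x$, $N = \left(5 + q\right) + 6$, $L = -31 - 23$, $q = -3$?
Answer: $4158$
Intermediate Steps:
$L = -54$
$N = 8$ ($N = \left(5 - 3\right) + 6 = 2 + 6 = 8$)
$K{\left(x \right)} = 0$
$o{\left(f \right)} = 8 f$
$L \left(-77\right) + o{\left(K{\left(3 \right)} \right)} = \left(-54\right) \left(-77\right) + 8 \cdot 0 = 4158 + 0 = 4158$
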